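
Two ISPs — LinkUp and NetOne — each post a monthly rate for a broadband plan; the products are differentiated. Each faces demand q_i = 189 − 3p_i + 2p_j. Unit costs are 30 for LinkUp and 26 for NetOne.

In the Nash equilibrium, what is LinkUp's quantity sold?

117

LinkUp's profit: π = (p_{LinkUp} − 30)(189 − 3p_{LinkUp} + 2p_{NetOne}).
∂π/∂p_{LinkUp} = 279 − 6p_{LinkUp} + 2p_{NetOne} = 0 ⇒ p_{LinkUp} = 46.5 + (1/3)p_{NetOne}.
Similarly p_{NetOne} = 44.5 + (1/3)p_{LinkUp}.
Solving the two reaction functions simultaneously: (1 − (1/3)(1/3))p_{LinkUp} = 46.5 + (1/3)·44.5, so (8/9)p_{LinkUp} = 184/3 and p_{LinkUp} = 69.
Then p_{NetOne} = 44.5 + (1/3)·69 = 67.5.
q_{LinkUp} = 189 − 3·69 + 2·67.5 = 117.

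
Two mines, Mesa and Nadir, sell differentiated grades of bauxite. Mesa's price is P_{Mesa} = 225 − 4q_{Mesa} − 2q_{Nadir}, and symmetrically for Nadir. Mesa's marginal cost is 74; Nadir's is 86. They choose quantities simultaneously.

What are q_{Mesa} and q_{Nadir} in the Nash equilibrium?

Mine Mesa's profit: π = q_{Mesa}(225 − 4q_{Mesa} − 2q_{Nadir}) − 74q_{Mesa}.
∂π/∂q_{Mesa} = 151 − 8q_{Mesa} − 2q_{Nadir} = 0 ⇒ q_{Mesa} = 18.875 − 0.25q_{Nadir}.
Similarly q_{Nadir} = 17.375 − 0.25q_{Mesa}.
Substituting the second reaction function into the first: q_{Mesa} = 18.875 − 0.25(17.375 − 0.25q_{Mesa}), which gives 0.9375q_{Mesa} = 465/32 ⇒ q_{Mesa} = 15.5.
Then q_{Nadir} = 17.375 − 0.25·15.5 = 13.5.

15.5, 13.5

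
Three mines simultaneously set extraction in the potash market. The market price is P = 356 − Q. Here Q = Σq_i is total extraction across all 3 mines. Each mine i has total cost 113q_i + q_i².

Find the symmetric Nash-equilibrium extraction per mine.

40.5

A representative mine's profit is π_i = q_i(356 − Q) − 113q_i − q_i², with Q = q_i + Σ_{j≠i} q_j.
First-order condition: 243 − 4q_i − Σ_{j≠i} q_j = 0.
With identical mines, set every q_j = q: then 243 − 4q − 2q = 0, i.e. q = 243/6 = 40.5.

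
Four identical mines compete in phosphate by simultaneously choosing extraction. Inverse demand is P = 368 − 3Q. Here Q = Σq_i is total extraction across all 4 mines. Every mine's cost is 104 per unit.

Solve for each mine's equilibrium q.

A representative mine's profit is π_i = q_i(368 − 3Q) − 104q_i, with Q = q_i + Σ_{j≠i} q_j.
First-order condition: 264 − 6q_i − 3Σ_{j≠i} q_j = 0.
With identical mines, set every q_j = q: then 264 − 6q − 9q = 0, i.e. q = 264/15 = 17.6.

17.6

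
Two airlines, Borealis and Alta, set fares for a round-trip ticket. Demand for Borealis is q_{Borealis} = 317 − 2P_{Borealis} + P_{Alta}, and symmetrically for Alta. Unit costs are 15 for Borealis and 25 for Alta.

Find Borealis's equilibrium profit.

Borealis's profit: π = (P_{Borealis} − 15)(317 − 2P_{Borealis} + P_{Alta}).
∂π/∂P_{Borealis} = 347 − 4P_{Borealis} + P_{Alta} = 0 ⇒ P_{Borealis} = 86.75 + 0.25P_{Alta}.
Similarly P_{Alta} = 91.75 + 0.25P_{Borealis}.
Plugging P_{Alta} into Borealis's best response: P_{Borealis} = 86.75 + 0.25(91.75 + 0.25P_{Borealis}) ⇒ 0.9375P_{Borealis} = 109.6875, so P_{Borealis} = 117.
Then P_{Alta} = 91.75 + 0.25·117 = 121.
q_{Borealis} = 317 − 2·117 + 121 = 204.
Profit = (117 − 15)·204 = 20808.

20808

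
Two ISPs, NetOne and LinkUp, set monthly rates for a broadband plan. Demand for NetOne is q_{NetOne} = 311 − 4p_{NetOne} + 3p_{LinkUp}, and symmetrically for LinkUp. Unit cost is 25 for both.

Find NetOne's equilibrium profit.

NetOne's profit: π = (p_{NetOne} − 25)(311 − 4p_{NetOne} + 3p_{LinkUp}).
∂π/∂p_{NetOne} = 411 − 8p_{NetOne} + 3p_{LinkUp} = 0 ⇒ p_{NetOne} = 51.375 + 0.375p_{LinkUp}.
The game is symmetric, so in equilibrium p_{LinkUp} = p_{NetOne}: the reaction function gives 0.625p_{NetOne} = 51.375, hence p_{NetOne} = 82.2.
q_{NetOne} = 311 − 4·82.2 + 3·82.2 = 228.8.
Profit = (82.2 − 25)·228.8 = 13087.36.

13087.36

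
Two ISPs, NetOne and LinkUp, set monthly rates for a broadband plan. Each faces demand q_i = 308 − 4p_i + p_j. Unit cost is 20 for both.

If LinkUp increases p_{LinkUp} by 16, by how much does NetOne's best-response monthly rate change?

2

NetOne's profit: π = (p_{NetOne} − 20)(308 − 4p_{NetOne} + p_{LinkUp}).
∂π/∂p_{NetOne} = 388 − 8p_{NetOne} + p_{LinkUp} = 0 ⇒ p_{NetOne} = 48.5 + 0.125p_{LinkUp}.
The reaction-function slope is 0.125, so a 16-unit rise in p_{LinkUp} moves p_{NetOne} by 0.125 × 16 = 2. NetOne's best response rises — the actions are strategic complements.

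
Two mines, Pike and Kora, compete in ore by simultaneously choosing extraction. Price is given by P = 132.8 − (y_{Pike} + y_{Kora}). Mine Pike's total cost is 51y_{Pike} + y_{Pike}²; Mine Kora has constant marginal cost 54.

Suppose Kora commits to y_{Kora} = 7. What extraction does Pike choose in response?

18.7

Mine Pike's profit: π = y_{Pike}(132.8 − (y_{Pike} + y_{Kora})) − 51y_{Pike} − y_{Pike}².
∂π/∂y_{Pike} = 81.8 − 4y_{Pike} − y_{Kora} = 0, so y_{Pike} = 20.45 − 0.25y_{Kora}.
At y_{Kora} = 7: y_{Pike} = 20.45 − 0.25·7 = 18.7.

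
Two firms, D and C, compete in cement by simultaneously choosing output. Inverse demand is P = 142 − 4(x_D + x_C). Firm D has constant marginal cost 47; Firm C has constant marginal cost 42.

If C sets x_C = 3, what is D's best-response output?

Firm D's profit: π = x_D(142 − 4(x_D + x_C)) − 47x_D.
∂π/∂x_D = 95 − 8x_D − 4x_C = 0, so x_D = 11.875 − 0.5x_C.
At x_C = 3: x_D = 11.875 − 0.5·3 = 10.375.

10.375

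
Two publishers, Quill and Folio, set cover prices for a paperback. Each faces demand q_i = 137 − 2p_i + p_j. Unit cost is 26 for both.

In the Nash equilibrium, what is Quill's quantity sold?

74

Quill's profit: π = (p_{Quill} − 26)(137 − 2p_{Quill} + p_{Folio}).
∂π/∂p_{Quill} = 189 − 4p_{Quill} + p_{Folio} = 0 ⇒ p_{Quill} = 47.25 + 0.25p_{Folio}.
The game is symmetric, so in equilibrium p_{Folio} = p_{Quill}: the reaction function gives 0.75p_{Quill} = 47.25, hence p_{Quill} = 63.
q_{Quill} = 137 − 2·63 + 63 = 74.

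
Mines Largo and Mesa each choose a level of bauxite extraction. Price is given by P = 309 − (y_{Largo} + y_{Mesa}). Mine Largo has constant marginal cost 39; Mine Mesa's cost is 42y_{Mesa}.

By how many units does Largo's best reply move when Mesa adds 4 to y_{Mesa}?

-2

Mine Largo's profit: π = y_{Largo}(309 − (y_{Largo} + y_{Mesa})) − 39y_{Largo}.
∂π/∂y_{Largo} = 270 − 2y_{Largo} − y_{Mesa} = 0, so y_{Largo} = 135 − 0.5y_{Mesa}.
The reaction-function slope is −0.5, so a 4-unit rise in y_{Mesa} moves y_{Largo} by −0.5 × 4 = −2. Largo's best response falls — the actions are strategic substitutes.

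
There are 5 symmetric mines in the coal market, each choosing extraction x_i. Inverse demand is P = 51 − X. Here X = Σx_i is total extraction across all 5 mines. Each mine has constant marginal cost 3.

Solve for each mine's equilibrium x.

8

A representative mine's profit is π_i = x_i(51 − X) − 3x_i, with X = x_i + Σ_{j≠i} x_j.
First-order condition: 48 − 2x_i − Σ_{j≠i} x_j = 0.
Imposing symmetry (x_j = x for all j) turns Σ_{j≠i} x_j into 4x, so 48 = 6x and x = 8.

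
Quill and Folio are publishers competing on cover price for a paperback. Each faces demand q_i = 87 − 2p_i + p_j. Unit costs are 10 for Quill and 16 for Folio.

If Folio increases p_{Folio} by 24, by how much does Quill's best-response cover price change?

Quill's profit: π = (p_{Quill} − 10)(87 − 2p_{Quill} + p_{Folio}).
∂π/∂p_{Quill} = 107 − 4p_{Quill} + p_{Folio} = 0 ⇒ p_{Quill} = 26.75 + 0.25p_{Folio}.
The reaction-function slope is 0.25, so a 24-unit rise in p_{Folio} moves p_{Quill} by 0.25 × 24 = 6. Quill's best response rises — the actions are strategic complements.

6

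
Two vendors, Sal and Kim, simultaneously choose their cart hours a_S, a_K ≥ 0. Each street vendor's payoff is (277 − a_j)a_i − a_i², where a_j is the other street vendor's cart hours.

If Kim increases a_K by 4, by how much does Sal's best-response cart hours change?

-2

Sal's payoff is (277 − a_K)a_S − a_S².
∂π/∂a_S = 277 − a_K − 2a_S = 0, so a_S = 138.5 − 0.5a_K.
The reaction-function slope is −0.5, so a 4-unit rise in a_K moves a_S by −0.5 × 4 = −2. Sal's best response falls — the actions are strategic substitutes.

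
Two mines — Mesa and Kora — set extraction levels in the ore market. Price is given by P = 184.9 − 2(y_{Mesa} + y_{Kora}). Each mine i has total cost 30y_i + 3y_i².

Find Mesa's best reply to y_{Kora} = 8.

13.89

Mine Mesa's profit: π = y_{Mesa}(184.9 − 2(y_{Mesa} + y_{Kora})) − 30y_{Mesa} − 3y_{Mesa}².
∂π/∂y_{Mesa} = 154.9 − 10y_{Mesa} − 2y_{Kora} = 0, so y_{Mesa} = 15.49 − 0.2y_{Kora}.
At y_{Kora} = 8: y_{Mesa} = 15.49 − 0.2·8 = 13.89.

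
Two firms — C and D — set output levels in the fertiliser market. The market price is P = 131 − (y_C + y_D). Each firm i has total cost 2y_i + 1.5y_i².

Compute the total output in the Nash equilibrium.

43

Firm C's profit: π = y_C(131 − (y_C + y_D)) − 2y_C − 1.5y_C².
∂π/∂y_C = 129 − 5y_C − y_D = 0, so y_C = 25.8 − 0.2y_D.
The game is symmetric, so in equilibrium y_D = y_C: the reaction function gives 1.2y_C = 25.8, hence y_C = 21.5.
Total output: 21.5 + 21.5 = 43.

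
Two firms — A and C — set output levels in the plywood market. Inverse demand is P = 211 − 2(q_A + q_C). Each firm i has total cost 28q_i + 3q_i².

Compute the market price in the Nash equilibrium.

150

Firm A's profit: π = q_A(211 − 2(q_A + q_C)) − 28q_A − 3q_A².
∂π/∂q_A = 183 − 10q_A − 2q_C = 0, so q_A = 18.3 − 0.2q_C.
Setting q_A = q_C in the reaction function: q_A = 18.3 − 0.2q_A, so q_A = 18.3 / 1.2 = 15.25.
Equilibrium price: P = 211 − 2·30.5 = 150.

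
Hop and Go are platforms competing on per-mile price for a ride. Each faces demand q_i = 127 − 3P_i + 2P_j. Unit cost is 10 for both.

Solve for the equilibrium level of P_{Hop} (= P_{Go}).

39.25

Hop's profit: π = (P_{Hop} − 10)(127 − 3P_{Hop} + 2P_{Go}).
∂π/∂P_{Hop} = 157 − 6P_{Hop} + 2P_{Go} = 0 ⇒ P_{Hop} = 157/6 + (1/3)P_{Go}.
The game is symmetric, so in equilibrium P_{Go} = P_{Hop}: the reaction function gives (2/3)P_{Hop} = 157/6, hence P_{Hop} = 39.25.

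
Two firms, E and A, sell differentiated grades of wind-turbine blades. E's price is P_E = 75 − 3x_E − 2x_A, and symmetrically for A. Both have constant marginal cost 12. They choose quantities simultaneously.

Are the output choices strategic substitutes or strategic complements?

Firm E's profit: π = x_E(75 − 3x_E − 2x_A) − 12x_E.
∂π/∂x_E = 63 − 6x_E − 2x_A = 0 ⇒ x_E = 10.5 − (1/3)x_A.
The best-response slope dx_E/dx_A = −1/3 < 0: the reaction function is downward-sloping, so the choices are strategic substitutes.

strategic substitutes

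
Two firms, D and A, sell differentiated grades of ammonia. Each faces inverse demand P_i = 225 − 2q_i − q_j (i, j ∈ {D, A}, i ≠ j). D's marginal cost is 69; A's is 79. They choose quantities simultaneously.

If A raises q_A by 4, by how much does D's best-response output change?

-1

Firm D's profit: π = q_D(225 − 2q_D − q_A) − 69q_D.
∂π/∂q_D = 156 − 4q_D − q_A = 0 ⇒ q_D = 39 − 0.25q_A.
The reaction-function slope is −0.25, so a 4-unit rise in q_A moves q_D by −0.25 × 4 = −1. D's best response falls — the actions are strategic substitutes.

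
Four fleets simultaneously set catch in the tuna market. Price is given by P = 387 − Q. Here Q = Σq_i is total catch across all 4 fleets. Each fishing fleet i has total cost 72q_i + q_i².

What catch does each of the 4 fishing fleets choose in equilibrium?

A representative fishing fleet's profit is π_i = q_i(387 − Q) − 72q_i − q_i², with Q = q_i + Σ_{j≠i} q_j.
First-order condition: 315 − 4q_i − Σ_{j≠i} q_j = 0.
In a symmetric equilibrium every fishing fleet chooses the same q, so Σ_{j≠i} q_j = 3q. The condition becomes 315 − 7q = 0, giving q = 315/7 = 45.

45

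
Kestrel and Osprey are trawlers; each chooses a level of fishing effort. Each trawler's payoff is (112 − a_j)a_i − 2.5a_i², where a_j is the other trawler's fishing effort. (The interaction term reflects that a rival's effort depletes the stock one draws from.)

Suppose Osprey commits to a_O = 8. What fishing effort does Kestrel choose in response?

Kestrel's payoff is (112 − a_O)a_K − 2.5a_K².
∂π/∂a_K = 112 − a_O − 5a_K = 0, so a_K = 22.4 − 0.2a_O.
At a_O = 8: a_K = 22.4 − 0.2·8 = 20.8.

20.8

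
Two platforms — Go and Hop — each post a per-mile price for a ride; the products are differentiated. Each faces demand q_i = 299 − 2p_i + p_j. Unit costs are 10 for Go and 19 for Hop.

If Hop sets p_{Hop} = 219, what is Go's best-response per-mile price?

134.5

Go's profit: π = (p_{Go} − 10)(299 − 2p_{Go} + p_{Hop}).
∂π/∂p_{Go} = 319 − 4p_{Go} + p_{Hop} = 0 ⇒ p_{Go} = 79.75 + 0.25p_{Hop}.
At p_{Hop} = 219: p_{Go} = 79.75 + 0.25·219 = 134.5.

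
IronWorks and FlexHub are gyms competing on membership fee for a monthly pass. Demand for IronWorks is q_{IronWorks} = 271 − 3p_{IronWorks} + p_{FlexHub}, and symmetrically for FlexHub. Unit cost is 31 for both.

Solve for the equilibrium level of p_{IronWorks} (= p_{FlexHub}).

IronWorks's profit: π = (p_{IronWorks} − 31)(271 − 3p_{IronWorks} + p_{FlexHub}).
∂π/∂p_{IronWorks} = 364 − 6p_{IronWorks} + p_{FlexHub} = 0 ⇒ p_{IronWorks} = 182/3 + (1/6)p_{FlexHub}.
By symmetry p_{FlexHub} = p_{IronWorks}; substituting into the reaction function, (5/6)p_{IronWorks} = 182/3 and p_{IronWorks} = 72.8.

72.8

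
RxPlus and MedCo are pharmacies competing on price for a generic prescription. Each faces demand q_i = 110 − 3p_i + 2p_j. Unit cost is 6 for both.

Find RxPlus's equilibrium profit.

RxPlus's profit: π = (p_{RxPlus} − 6)(110 − 3p_{RxPlus} + 2p_{MedCo}).
∂π/∂p_{RxPlus} = 128 − 6p_{RxPlus} + 2p_{MedCo} = 0 ⇒ p_{RxPlus} = 64/3 + (1/3)p_{MedCo}.
Setting p_{RxPlus} = p_{MedCo} in the reaction function: p_{RxPlus} = 64/3 + (1/3)p_{RxPlus}, so p_{RxPlus} = (64/3) / (2/3) = 32.
q_{RxPlus} = 110 − 3·32 + 2·32 = 78.
Profit = (32 − 6)·78 = 2028.

2028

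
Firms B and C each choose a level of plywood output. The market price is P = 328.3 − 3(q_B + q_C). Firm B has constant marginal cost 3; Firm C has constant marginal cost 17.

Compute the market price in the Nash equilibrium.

Firm B's profit: π = q_B(328.3 − 3(q_B + q_C)) − 3q_B.
∂π/∂q_B = 325.3 − 6q_B − 3q_C = 0, so q_B = 3253/60 − 0.5q_C.
By the same steps for C: q_C = 3113/60 − 0.5q_B.
Solving the two reaction functions simultaneously: (1 − (−0.5)(−0.5))q_B = 3253/60 − 0.5·(3113/60), so 0.75q_B = 28.275 and q_B = 37.7.
Then q_C = 3113/60 − 0.5·37.7 = 991/30.
Equilibrium price: P = 328.3 − 3·(1061/15) = 116.1.

116.1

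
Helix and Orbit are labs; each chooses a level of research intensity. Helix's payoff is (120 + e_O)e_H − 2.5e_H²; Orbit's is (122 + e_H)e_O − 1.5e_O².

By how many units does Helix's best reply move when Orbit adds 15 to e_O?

3

Expanding Helix's payoff: 120e_H + e_Oe_H − 2.5e_H².
∂π/∂e_H = 120 + e_O − 5e_H = 0, so e_H = 24 + 0.2e_O.
The reaction-function slope is 0.2, so a 15-unit rise in e_O moves e_H by 0.2 × 15 = 3. Helix's best response rises — the actions are strategic complements.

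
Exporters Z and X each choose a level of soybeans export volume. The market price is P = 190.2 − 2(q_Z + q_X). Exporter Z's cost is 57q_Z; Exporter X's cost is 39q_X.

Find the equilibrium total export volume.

47.4

Exporter Z's profit: π = q_Z(190.2 − 2(q_Z + q_X)) − 57q_Z.
∂π/∂q_Z = 133.2 − 4q_Z − 2q_X = 0, so q_Z = 33.3 − 0.5q_X.
By the same steps for X: q_X = 37.8 − 0.5q_Z.
Substituting the second reaction function into the first: q_Z = 33.3 − 0.5(37.8 − 0.5q_Z), which gives 0.75q_Z = 14.4 ⇒ q_Z = 19.2.
Then q_X = 37.8 − 0.5·19.2 = 28.2.
Total export volume: 19.2 + 28.2 = 47.4.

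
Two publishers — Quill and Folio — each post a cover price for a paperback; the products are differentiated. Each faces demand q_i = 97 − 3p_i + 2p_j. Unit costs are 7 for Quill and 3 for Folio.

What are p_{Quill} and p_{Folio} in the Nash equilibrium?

Quill's profit: π = (p_{Quill} − 7)(97 − 3p_{Quill} + 2p_{Folio}).
∂π/∂p_{Quill} = 118 − 6p_{Quill} + 2p_{Folio} = 0 ⇒ p_{Quill} = 59/3 + (1/3)p_{Folio}.
Similarly p_{Folio} = 53/3 + (1/3)p_{Quill}.
Solving the two reaction functions simultaneously: (1 − (1/3)(1/3))p_{Quill} = 59/3 + (1/3)·(53/3), so (8/9)p_{Quill} = 230/9 and p_{Quill} = 28.75.
Then p_{Folio} = 53/3 + (1/3)·28.75 = 27.25.

28.75, 27.25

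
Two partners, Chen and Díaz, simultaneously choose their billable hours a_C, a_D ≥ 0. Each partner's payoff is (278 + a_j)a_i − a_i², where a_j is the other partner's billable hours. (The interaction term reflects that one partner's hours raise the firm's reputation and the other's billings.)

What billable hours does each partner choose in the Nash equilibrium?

Chen's payoff is (278 + a_D)a_C − a_C².
∂π/∂a_C = 278 + a_D − 2a_C = 0, so a_C = 139 + 0.5a_D.
Setting a_C = a_D in the reaction function: a_C = 139 + 0.5a_C, so a_C = 139 / 0.5 = 278.

278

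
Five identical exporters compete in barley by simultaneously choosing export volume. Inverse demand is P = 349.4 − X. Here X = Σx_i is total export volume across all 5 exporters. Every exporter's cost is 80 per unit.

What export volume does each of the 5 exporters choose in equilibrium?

44.9

A representative exporter's profit is π_i = x_i(349.4 − X) − 80x_i, with X = x_i + Σ_{j≠i} x_j.
First-order condition: 269.4 − 2x_i − Σ_{j≠i} x_j = 0.
In a symmetric equilibrium every exporter chooses the same x, so Σ_{j≠i} x_j = 4x. The condition becomes 269.4 − 6x = 0, giving x = 269.4/6 = 44.9.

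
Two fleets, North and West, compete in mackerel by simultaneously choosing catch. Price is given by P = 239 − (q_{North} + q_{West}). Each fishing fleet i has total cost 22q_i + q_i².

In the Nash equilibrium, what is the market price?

152.2

Fishing fleet North's profit: π = q_{North}(239 − (q_{North} + q_{West})) − 22q_{North} − q_{North}².
∂π/∂q_{North} = 217 − 4q_{North} − q_{West} = 0, so q_{North} = 54.25 − 0.25q_{West}.
The game is symmetric, so in equilibrium q_{West} = q_{North}: the reaction function gives 1.25q_{North} = 54.25, hence q_{North} = 43.4.
Equilibrium price: P = 239 − 86.8 = 152.2.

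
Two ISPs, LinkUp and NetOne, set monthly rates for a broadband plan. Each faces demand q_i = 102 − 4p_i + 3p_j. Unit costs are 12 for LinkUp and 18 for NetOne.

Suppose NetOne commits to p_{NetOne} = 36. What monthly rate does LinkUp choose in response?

LinkUp's profit: π = (p_{LinkUp} − 12)(102 − 4p_{LinkUp} + 3p_{NetOne}).
∂π/∂p_{LinkUp} = 150 − 8p_{LinkUp} + 3p_{NetOne} = 0 ⇒ p_{LinkUp} = 18.75 + 0.375p_{NetOne}.
At p_{NetOne} = 36: p_{LinkUp} = 18.75 + 0.375·36 = 32.25.

32.25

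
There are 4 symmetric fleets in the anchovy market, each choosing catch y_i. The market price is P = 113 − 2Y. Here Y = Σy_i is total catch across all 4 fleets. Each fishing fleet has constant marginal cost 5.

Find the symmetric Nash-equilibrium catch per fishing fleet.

A representative fishing fleet's profit is π_i = y_i(113 − 2Y) − 5y_i, with Y = y_i + Σ_{j≠i} y_j.
First-order condition: 108 − 4y_i − 2Σ_{j≠i} y_j = 0.
Imposing symmetry (y_j = y for all j) turns Σ_{j≠i} y_j into 3y, so 108 = 10y and y = 10.8.

10.8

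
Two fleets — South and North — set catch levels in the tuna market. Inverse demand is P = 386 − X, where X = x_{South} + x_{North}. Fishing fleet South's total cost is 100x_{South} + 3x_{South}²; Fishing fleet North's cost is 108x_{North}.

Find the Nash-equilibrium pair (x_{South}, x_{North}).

19.6, 129.2

Fishing fleet South's profit: π = x_{South}(386 − (x_{South} + x_{North})) − 100x_{South} − 3x_{South}².
∂π/∂x_{South} = 286 − 8x_{South} − x_{North} = 0, so x_{South} = 35.75 − 0.125x_{North}.
For North: ∂π/∂x_{North} = 278 − 2x_{North} − x_{South} = 0 ⇒ x_{North} = 139 − 0.5x_{South}.
Plugging x_{North} into South's best response: x_{South} = 35.75 − 0.125(139 − 0.5x_{South}) ⇒ 0.9375x_{South} = 18.375, so x_{South} = 19.6.
Then x_{North} = 139 − 0.5·19.6 = 129.2.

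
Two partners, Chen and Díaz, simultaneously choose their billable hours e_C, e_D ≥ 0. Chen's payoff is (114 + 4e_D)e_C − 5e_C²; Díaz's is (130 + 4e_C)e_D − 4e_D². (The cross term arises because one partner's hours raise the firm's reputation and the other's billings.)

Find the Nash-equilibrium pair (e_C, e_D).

22.375, 27.4375

Expanding Chen's payoff: 114e_C + 4e_De_C − 5e_C².
∂π/∂e_C = 114 + 4e_D − 10e_C = 0, so e_C = 11.4 + 0.4e_D.
Likewise for Díaz: e_D = 16.25 + 0.5e_C.
Substituting the second reaction function into the first: e_C = 11.4 + 0.4(16.25 + 0.5e_C), which gives 0.8e_C = 17.9 ⇒ e_C = 22.375.
Then e_D = 16.25 + 0.5·22.375 = 27.4375.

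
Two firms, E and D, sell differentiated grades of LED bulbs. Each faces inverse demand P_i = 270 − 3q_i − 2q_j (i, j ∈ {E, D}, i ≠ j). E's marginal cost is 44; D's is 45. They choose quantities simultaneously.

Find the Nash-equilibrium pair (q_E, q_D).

Firm E's profit: π = q_E(270 − 3q_E − 2q_D) − 44q_E.
∂π/∂q_E = 226 − 6q_E − 2q_D = 0 ⇒ q_E = 113/3 − (1/3)q_D.
Similarly q_D = 37.5 − (1/3)q_E.
Plugging q_D into E's best response: q_E = 113/3 − (1/3)(37.5 − (1/3)q_E) ⇒ (8/9)q_E = 151/6, so q_E = 28.3125.
Then q_D = 37.5 − (1/3)·28.3125 = 28.0625.

28.3125, 28.0625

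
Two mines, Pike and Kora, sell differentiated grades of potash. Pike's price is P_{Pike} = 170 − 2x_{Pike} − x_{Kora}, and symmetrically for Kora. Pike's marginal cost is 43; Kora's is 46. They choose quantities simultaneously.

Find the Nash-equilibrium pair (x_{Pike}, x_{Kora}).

25.6, 24.6

Mine Pike's profit: π = x_{Pike}(170 − 2x_{Pike} − x_{Kora}) − 43x_{Pike}.
∂π/∂x_{Pike} = 127 − 4x_{Pike} − x_{Kora} = 0 ⇒ x_{Pike} = 31.75 − 0.25x_{Kora}.
Similarly x_{Kora} = 31 − 0.25x_{Pike}.
Plugging x_{Kora} into Pike's best response: x_{Pike} = 31.75 − 0.25(31 − 0.25x_{Pike}) ⇒ 0.9375x_{Pike} = 24, so x_{Pike} = 25.6.
Then x_{Kora} = 31 − 0.25·25.6 = 24.6.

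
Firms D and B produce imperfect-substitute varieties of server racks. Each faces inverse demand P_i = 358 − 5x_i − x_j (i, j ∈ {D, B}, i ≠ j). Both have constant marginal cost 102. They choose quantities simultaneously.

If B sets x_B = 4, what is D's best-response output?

Firm D's profit: π = x_D(358 − 5x_D − x_B) − 102x_D.
∂π/∂x_D = 256 − 10x_D − x_B = 0 ⇒ x_D = 25.6 − 0.1x_B.
At x_B = 4: x_D = 25.6 − 0.1·4 = 25.2.

25.2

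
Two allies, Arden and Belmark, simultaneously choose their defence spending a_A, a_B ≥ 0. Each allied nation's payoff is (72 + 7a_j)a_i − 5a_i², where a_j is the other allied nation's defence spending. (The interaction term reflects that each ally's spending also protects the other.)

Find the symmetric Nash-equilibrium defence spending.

Arden's payoff is (72 + 7a_B)a_A − 5a_A².
∂π/∂a_A = 72 + 7a_B − 10a_A = 0, so a_A = 7.2 + 0.7a_B.
The game is symmetric, so in equilibrium a_B = a_A: the reaction function gives 0.3a_A = 7.2, hence a_A = 24.

24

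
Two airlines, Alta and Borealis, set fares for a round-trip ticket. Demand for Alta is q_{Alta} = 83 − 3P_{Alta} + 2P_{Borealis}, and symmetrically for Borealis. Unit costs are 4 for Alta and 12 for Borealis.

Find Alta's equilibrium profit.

Alta's profit: π = (P_{Alta} − 4)(83 − 3P_{Alta} + 2P_{Borealis}).
∂π/∂P_{Alta} = 95 − 6P_{Alta} + 2P_{Borealis} = 0 ⇒ P_{Alta} = 95/6 + (1/3)P_{Borealis}.
Similarly P_{Borealis} = 119/6 + (1/3)P_{Alta}.
Substituting the second reaction function into the first: P_{Alta} = 95/6 + (1/3)(119/6 + (1/3)P_{Alta}), which gives (8/9)P_{Alta} = 202/9 ⇒ P_{Alta} = 25.25.
Then P_{Borealis} = 119/6 + (1/3)·25.25 = 28.25.
q_{Alta} = 83 − 3·25.25 + 2·28.25 = 63.75.
Profit = (25.25 − 4)·63.75 = 1354.6875.

1354.6875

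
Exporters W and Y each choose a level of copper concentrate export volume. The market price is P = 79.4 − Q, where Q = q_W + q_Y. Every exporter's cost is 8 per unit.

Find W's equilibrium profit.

566.44

Exporter W's profit: π = q_W(79.4 − (q_W + q_Y)) − 8q_W.
∂π/∂q_W = 71.4 − 2q_W − q_Y = 0, so q_W = 35.7 − 0.5q_Y.
The game is symmetric, so in equilibrium q_Y = q_W: the reaction function gives 1.5q_W = 35.7, hence q_W = 23.8.
Price P = 79.4 − 47.6 = 31.8.
W's profit: (31.8 − 8)·23.8 = 566.44.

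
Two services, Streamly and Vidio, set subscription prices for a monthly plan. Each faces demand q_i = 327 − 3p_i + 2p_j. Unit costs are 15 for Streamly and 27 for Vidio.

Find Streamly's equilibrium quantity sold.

240.75

Streamly's profit: π = (p_{Streamly} − 15)(327 − 3p_{Streamly} + 2p_{Vidio}).
∂π/∂p_{Streamly} = 372 − 6p_{Streamly} + 2p_{Vidio} = 0 ⇒ p_{Streamly} = 62 + (1/3)p_{Vidio}.
Similarly p_{Vidio} = 68 + (1/3)p_{Streamly}.
Substituting the second reaction function into the first: p_{Streamly} = 62 + (1/3)(68 + (1/3)p_{Streamly}), which gives (8/9)p_{Streamly} = 254/3 ⇒ p_{Streamly} = 95.25.
Then p_{Vidio} = 68 + (1/3)·95.25 = 99.75.
q_{Streamly} = 327 − 3·95.25 + 2·99.75 = 240.75.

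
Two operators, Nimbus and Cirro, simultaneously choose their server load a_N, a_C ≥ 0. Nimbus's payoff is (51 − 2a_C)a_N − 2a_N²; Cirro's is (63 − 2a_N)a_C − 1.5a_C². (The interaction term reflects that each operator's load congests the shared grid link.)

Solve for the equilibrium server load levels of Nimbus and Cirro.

3.375, 18.75

Expanding Nimbus's payoff: 51a_N − 2a_Ca_N − 2a_N².
∂π/∂a_N = 51 − 2a_C − 4a_N = 0, so a_N = 12.75 − 0.5a_C.
Likewise for Cirro: a_C = 21 − (2/3)a_N.
Substituting the second reaction function into the first: a_N = 12.75 − 0.5(21 − (2/3)a_N), which gives (2/3)a_N = 2.25 ⇒ a_N = 3.375.
Then a_C = 21 − (2/3)·3.375 = 18.75.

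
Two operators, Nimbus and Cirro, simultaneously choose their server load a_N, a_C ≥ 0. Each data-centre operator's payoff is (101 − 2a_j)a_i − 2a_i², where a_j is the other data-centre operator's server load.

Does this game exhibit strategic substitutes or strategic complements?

Nimbus's payoff is (101 − 2a_C)a_N − 2a_N².
∂π/∂a_N = 101 − 2a_C − 4a_N = 0, so a_N = 25.25 − 0.5a_C.
The best-response slope da_N/da_C = −0.5 < 0: the reaction function is downward-sloping, so the choices are strategic substitutes.

strategic substitutes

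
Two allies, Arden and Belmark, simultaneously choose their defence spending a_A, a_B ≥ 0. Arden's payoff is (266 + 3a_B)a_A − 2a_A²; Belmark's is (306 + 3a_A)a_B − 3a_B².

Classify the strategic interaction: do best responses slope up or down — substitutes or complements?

Expanding Arden's payoff: 266a_A + 3a_Ba_A − 2a_A².
∂π/∂a_A = 266 + 3a_B − 4a_A = 0, so a_A = 66.5 + 0.75a_B.
The best-response slope da_A/da_B = 0.75 > 0: the reaction function is upward-sloping, so the choices are strategic complements.

strategic complements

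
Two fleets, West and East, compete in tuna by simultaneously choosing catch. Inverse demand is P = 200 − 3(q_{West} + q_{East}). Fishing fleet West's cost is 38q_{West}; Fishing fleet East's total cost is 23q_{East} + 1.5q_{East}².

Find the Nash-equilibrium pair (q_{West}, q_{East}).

20.6, 12.8

Fishing fleet West's profit: π = q_{West}(200 − 3(q_{West} + q_{East})) − 38q_{West}.
∂π/∂q_{West} = 162 − 6q_{West} − 3q_{East} = 0, so q_{West} = 27 − 0.5q_{East}.
For East: ∂π/∂q_{East} = 177 − 9q_{East} − 3q_{West} = 0 ⇒ q_{East} = 59/3 − (1/3)q_{West}.
Solving the two reaction functions simultaneously: (1 − (−0.5)(−1/3))q_{West} = 27 − 0.5·(59/3), so (5/6)q_{West} = 103/6 and q_{West} = 20.6.
Then q_{East} = 59/3 − (1/3)·20.6 = 12.8.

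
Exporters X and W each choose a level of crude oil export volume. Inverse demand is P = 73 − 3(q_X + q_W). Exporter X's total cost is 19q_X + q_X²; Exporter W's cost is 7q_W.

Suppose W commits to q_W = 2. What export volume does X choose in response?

6

Exporter X's profit: π = q_X(73 − 3(q_X + q_W)) − 19q_X − q_X².
∂π/∂q_X = 54 − 8q_X − 3q_W = 0, so q_X = 6.75 − 0.375q_W.
At q_W = 2: q_X = 6.75 − 0.375·2 = 6.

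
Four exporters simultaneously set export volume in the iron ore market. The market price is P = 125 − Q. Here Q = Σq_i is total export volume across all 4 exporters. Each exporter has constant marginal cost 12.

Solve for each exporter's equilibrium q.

A representative exporter's profit is π_i = q_i(125 − Q) − 12q_i, with Q = q_i + Σ_{j≠i} q_j.
First-order condition: 113 − 2q_i − Σ_{j≠i} q_j = 0.
In a symmetric equilibrium every exporter chooses the same q, so Σ_{j≠i} q_j = 3q. The condition becomes 113 − 5q = 0, giving q = 113/5 = 22.6.

22.6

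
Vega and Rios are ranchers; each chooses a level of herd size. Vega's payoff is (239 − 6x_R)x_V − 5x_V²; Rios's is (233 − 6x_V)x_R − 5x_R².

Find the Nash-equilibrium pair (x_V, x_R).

Expanding Vega's payoff: 239x_V − 6x_Rx_V − 5x_V².
∂π/∂x_V = 239 − 6x_R − 10x_V = 0, so x_V = 23.9 − 0.6x_R.
Likewise for Rios: x_R = 23.3 − 0.6x_V.
Plugging x_R into Vega's best response: x_V = 23.9 − 0.6(23.3 − 0.6x_V) ⇒ 0.64x_V = 9.92, so x_V = 15.5.
Then x_R = 23.3 − 0.6·15.5 = 14.

15.5, 14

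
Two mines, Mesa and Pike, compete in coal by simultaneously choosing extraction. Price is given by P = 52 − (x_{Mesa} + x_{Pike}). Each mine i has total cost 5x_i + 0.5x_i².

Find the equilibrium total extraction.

Mine Mesa's profit: π = x_{Mesa}(52 − (x_{Mesa} + x_{Pike})) − 5x_{Mesa} − 0.5x_{Mesa}².
∂π/∂x_{Mesa} = 47 − 3x_{Mesa} − x_{Pike} = 0, so x_{Mesa} = 47/3 − (1/3)x_{Pike}.
The game is symmetric, so in equilibrium x_{Pike} = x_{Mesa}: the reaction function gives (4/3)x_{Mesa} = 47/3, hence x_{Mesa} = 11.75.
Total extraction: 11.75 + 11.75 = 23.5.

23.5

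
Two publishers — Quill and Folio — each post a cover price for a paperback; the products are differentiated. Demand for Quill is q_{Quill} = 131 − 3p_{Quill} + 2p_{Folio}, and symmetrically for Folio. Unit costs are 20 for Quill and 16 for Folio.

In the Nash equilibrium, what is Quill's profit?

2187

Quill's profit: π = (p_{Quill} − 20)(131 − 3p_{Quill} + 2p_{Folio}).
∂π/∂p_{Quill} = 191 − 6p_{Quill} + 2p_{Folio} = 0 ⇒ p_{Quill} = 191/6 + (1/3)p_{Folio}.
Similarly p_{Folio} = 179/6 + (1/3)p_{Quill}.
Substituting the second reaction function into the first: p_{Quill} = 191/6 + (1/3)(179/6 + (1/3)p_{Quill}), which gives (8/9)p_{Quill} = 376/9 ⇒ p_{Quill} = 47.
Then p_{Folio} = 179/6 + (1/3)·47 = 45.5.
q_{Quill} = 131 − 3·47 + 2·45.5 = 81.
Profit = (47 − 20)·81 = 2187.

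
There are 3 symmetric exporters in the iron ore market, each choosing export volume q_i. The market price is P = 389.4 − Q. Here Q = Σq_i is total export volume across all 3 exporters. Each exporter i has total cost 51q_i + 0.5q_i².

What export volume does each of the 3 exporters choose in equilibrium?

67.68

A representative exporter's profit is π_i = q_i(389.4 − Q) − 51q_i − 0.5q_i², with Q = q_i + Σ_{j≠i} q_j.
First-order condition: 338.4 − 3q_i − Σ_{j≠i} q_j = 0.
Imposing symmetry (q_j = q for all j) turns Σ_{j≠i} q_j into 2q, so 338.4 = 5q and q = 67.68.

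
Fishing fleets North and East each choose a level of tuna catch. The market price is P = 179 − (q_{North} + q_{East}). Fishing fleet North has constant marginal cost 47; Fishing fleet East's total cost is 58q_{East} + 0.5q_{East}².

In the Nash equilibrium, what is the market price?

Fishing fleet North's profit: π = q_{North}(179 − (q_{North} + q_{East})) − 47q_{North}.
∂π/∂q_{North} = 132 − 2q_{North} − q_{East} = 0, so q_{North} = 66 − 0.5q_{East}.
For East: ∂π/∂q_{East} = 121 − 3q_{East} − q_{North} = 0 ⇒ q_{East} = 121/3 − (1/3)q_{North}.
Solving the two reaction functions simultaneously: (1 − (−0.5)(−1/3))q_{North} = 66 − 0.5·(121/3), so (5/6)q_{North} = 275/6 and q_{North} = 55.
Then q_{East} = 121/3 − (1/3)·55 = 22.
Equilibrium price: P = 179 − 77 = 102.

102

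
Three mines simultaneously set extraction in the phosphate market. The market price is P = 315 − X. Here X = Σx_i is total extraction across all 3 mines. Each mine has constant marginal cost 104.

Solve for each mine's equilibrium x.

A representative mine's profit is π_i = x_i(315 − X) − 104x_i, with X = x_i + Σ_{j≠i} x_j.
First-order condition: 211 − 2x_i − Σ_{j≠i} x_j = 0.
With identical mines, set every x_j = x: then 211 − 2x − 2x = 0, i.e. x = 211/4 = 52.75.

52.75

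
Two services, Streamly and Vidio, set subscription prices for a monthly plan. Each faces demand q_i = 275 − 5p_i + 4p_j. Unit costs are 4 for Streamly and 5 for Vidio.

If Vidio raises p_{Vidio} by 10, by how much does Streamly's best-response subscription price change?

Streamly's profit: π = (p_{Streamly} − 4)(275 − 5p_{Streamly} + 4p_{Vidio}).
∂π/∂p_{Streamly} = 295 − 10p_{Streamly} + 4p_{Vidio} = 0 ⇒ p_{Streamly} = 29.5 + 0.4p_{Vidio}.
The reaction-function slope is 0.4, so a 10-unit rise in p_{Vidio} moves p_{Streamly} by 0.4 × 10 = 4. Streamly's best response rises — the actions are strategic complements.

4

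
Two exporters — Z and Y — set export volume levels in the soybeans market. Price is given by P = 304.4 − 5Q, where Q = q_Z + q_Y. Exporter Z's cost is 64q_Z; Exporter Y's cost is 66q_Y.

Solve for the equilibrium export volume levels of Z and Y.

Exporter Z's profit: π = q_Z(304.4 − 5(q_Z + q_Y)) − 64q_Z.
∂π/∂q_Z = 240.4 − 10q_Z − 5q_Y = 0, so q_Z = 24.04 − 0.5q_Y.
By the same steps for Y: q_Y = 23.84 − 0.5q_Z.
Solving the two reaction functions simultaneously: (1 − (−0.5)(−0.5))q_Z = 24.04 − 0.5·23.84, so 0.75q_Z = 12.12 and q_Z = 16.16.
Then q_Y = 23.84 − 0.5·16.16 = 15.76.

16.16, 15.76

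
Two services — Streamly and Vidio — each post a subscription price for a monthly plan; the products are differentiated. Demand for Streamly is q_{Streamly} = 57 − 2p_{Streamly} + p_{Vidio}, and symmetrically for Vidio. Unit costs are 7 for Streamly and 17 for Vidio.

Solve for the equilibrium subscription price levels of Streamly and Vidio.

25, 29

Streamly's profit: π = (p_{Streamly} − 7)(57 − 2p_{Streamly} + p_{Vidio}).
∂π/∂p_{Streamly} = 71 − 4p_{Streamly} + p_{Vidio} = 0 ⇒ p_{Streamly} = 17.75 + 0.25p_{Vidio}.
Similarly p_{Vidio} = 22.75 + 0.25p_{Streamly}.
Solving the two reaction functions simultaneously: (1 − (0.25)(0.25))p_{Streamly} = 17.75 + 0.25·22.75, so 0.9375p_{Streamly} = 23.4375 and p_{Streamly} = 25.
Then p_{Vidio} = 22.75 + 0.25·25 = 29.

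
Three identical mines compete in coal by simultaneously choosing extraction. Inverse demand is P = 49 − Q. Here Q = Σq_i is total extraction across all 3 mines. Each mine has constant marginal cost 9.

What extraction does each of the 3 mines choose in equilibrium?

A representative mine's profit is π_i = q_i(49 − Q) − 9q_i, with Q = q_i + Σ_{j≠i} q_j.
First-order condition: 40 − 2q_i − Σ_{j≠i} q_j = 0.
Imposing symmetry (q_j = q for all j) turns Σ_{j≠i} q_j into 2q, so 40 = 4q and q = 10.

10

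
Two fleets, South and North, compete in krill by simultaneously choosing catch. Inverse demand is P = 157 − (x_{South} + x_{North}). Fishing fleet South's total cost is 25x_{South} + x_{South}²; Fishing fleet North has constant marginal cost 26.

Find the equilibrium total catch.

Fishing fleet South's profit: π = x_{South}(157 − (x_{South} + x_{North})) − 25x_{South} − x_{South}².
∂π/∂x_{South} = 132 − 4x_{South} − x_{North} = 0, so x_{South} = 33 − 0.25x_{North}.
For North: ∂π/∂x_{North} = 131 − 2x_{North} − x_{South} = 0 ⇒ x_{North} = 65.5 − 0.5x_{South}.
Solving the two reaction functions simultaneously: (1 − (−0.25)(−0.5))x_{South} = 33 − 0.25·65.5, so 0.875x_{South} = 16.625 and x_{South} = 19.
Then x_{North} = 65.5 − 0.5·19 = 56.
Total catch: 19 + 56 = 75.

75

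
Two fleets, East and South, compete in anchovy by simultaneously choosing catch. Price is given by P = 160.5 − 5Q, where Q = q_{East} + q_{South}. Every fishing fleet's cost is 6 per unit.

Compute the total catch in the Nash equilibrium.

20.6

Fishing fleet East's profit: π = q_{East}(160.5 − 5(q_{East} + q_{South})) − 6q_{East}.
∂π/∂q_{East} = 154.5 − 10q_{East} − 5q_{South} = 0, so q_{East} = 15.45 − 0.5q_{South}.
Setting q_{East} = q_{South} in the reaction function: q_{East} = 15.45 − 0.5q_{East}, so q_{East} = 15.45 / 1.5 = 10.3.
Total catch: 10.3 + 10.3 = 20.6.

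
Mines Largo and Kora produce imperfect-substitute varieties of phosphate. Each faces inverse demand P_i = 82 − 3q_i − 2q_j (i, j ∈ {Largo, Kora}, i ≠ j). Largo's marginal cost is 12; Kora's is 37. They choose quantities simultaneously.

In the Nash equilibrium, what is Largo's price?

42.9375

Mine Largo's profit: π = q_{Largo}(82 − 3q_{Largo} − 2q_{Kora}) − 12q_{Largo}.
∂π/∂q_{Largo} = 70 − 6q_{Largo} − 2q_{Kora} = 0 ⇒ q_{Largo} = 35/3 − (1/3)q_{Kora}.
Similarly q_{Kora} = 7.5 − (1/3)q_{Largo}.
Substituting the second reaction function into the first: q_{Largo} = 35/3 − (1/3)(7.5 − (1/3)q_{Largo}), which gives (8/9)q_{Largo} = 55/6 ⇒ q_{Largo} = 10.3125.
Then q_{Kora} = 7.5 − (1/3)·10.3125 = 4.0625.
P_{Largo} = 82 − 3·10.3125 − 2·4.0625 = 42.9375.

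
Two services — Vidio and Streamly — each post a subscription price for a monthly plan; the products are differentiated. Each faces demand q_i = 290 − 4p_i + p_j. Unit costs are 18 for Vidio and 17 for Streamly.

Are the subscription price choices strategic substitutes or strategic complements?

Vidio's profit: π = (p_{Vidio} − 18)(290 − 4p_{Vidio} + p_{Streamly}).
∂π/∂p_{Vidio} = 362 − 8p_{Vidio} + p_{Streamly} = 0 ⇒ p_{Vidio} = 45.25 + 0.125p_{Streamly}.
The best-response slope dp_{Vidio}/dp_{Streamly} = 0.125 > 0: the reaction function is upward-sloping, so the choices are strategic complements.

strategic complements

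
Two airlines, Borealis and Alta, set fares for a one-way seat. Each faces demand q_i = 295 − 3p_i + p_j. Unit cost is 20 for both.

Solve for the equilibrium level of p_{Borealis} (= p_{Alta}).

71

Borealis's profit: π = (p_{Borealis} − 20)(295 − 3p_{Borealis} + p_{Alta}).
∂π/∂p_{Borealis} = 355 − 6p_{Borealis} + p_{Alta} = 0 ⇒ p_{Borealis} = 355/6 + (1/6)p_{Alta}.
Setting p_{Borealis} = p_{Alta} in the reaction function: p_{Borealis} = 355/6 + (1/6)p_{Borealis}, so p_{Borealis} = (355/6) / (5/6) = 71.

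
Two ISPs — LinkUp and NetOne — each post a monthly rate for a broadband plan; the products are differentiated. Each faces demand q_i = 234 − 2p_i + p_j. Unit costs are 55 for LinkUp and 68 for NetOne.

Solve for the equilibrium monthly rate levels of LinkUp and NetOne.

LinkUp's profit: π = (p_{LinkUp} − 55)(234 − 2p_{LinkUp} + p_{NetOne}).
∂π/∂p_{LinkUp} = 344 − 4p_{LinkUp} + p_{NetOne} = 0 ⇒ p_{LinkUp} = 86 + 0.25p_{NetOne}.
Similarly p_{NetOne} = 92.5 + 0.25p_{LinkUp}.
Solving the two reaction functions simultaneously: (1 − (0.25)(0.25))p_{LinkUp} = 86 + 0.25·92.5, so 0.9375p_{LinkUp} = 109.125 and p_{LinkUp} = 116.4.
Then p_{NetOne} = 92.5 + 0.25·116.4 = 121.6.

116.4, 121.6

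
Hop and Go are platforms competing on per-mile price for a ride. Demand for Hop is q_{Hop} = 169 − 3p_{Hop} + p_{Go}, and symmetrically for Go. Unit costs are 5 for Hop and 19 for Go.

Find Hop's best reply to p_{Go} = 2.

Hop's profit: π = (p_{Hop} − 5)(169 − 3p_{Hop} + p_{Go}).
∂π/∂p_{Hop} = 184 − 6p_{Hop} + p_{Go} = 0 ⇒ p_{Hop} = 92/3 + (1/6)p_{Go}.
At p_{Go} = 2: p_{Hop} = 92/3 + (1/6)·2 = 31.

31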